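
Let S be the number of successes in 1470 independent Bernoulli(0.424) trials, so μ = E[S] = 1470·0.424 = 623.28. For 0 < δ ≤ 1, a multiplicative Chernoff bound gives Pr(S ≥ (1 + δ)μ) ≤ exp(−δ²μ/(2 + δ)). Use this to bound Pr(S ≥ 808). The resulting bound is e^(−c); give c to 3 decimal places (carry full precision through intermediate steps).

Write 808 = (1 + δ)μ, so δ = 808/623.28 − 1 = 0.2963676…
Then the exponent is δ²μ/(2 + δ) = (808 − μ)² / (μ·(2 + δ)) = 23.839835.

23.840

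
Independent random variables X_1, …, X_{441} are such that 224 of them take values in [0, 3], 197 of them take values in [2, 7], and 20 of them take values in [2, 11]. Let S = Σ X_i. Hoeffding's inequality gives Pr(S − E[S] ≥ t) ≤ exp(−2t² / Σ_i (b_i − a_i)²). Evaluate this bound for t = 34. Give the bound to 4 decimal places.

0.7633

Σ(b_i − a_i)² = 224·3² + 197·5² + 20·9² = 8561.
Exponent = 2·34² / 8561 = 0.27006.
Bound = exp(−0.27006) = 0.76333.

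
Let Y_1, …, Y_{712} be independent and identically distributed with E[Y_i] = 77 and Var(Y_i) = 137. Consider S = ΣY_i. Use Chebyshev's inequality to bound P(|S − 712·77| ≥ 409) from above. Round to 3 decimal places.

0.583

Var(S) = n·Var(Y_i) = 712·137 = 97544.
Chebyshev: P(|S − 712·77| ≥ 409) ≤ Var(S)/409² = 97544/167281 = 0.5831.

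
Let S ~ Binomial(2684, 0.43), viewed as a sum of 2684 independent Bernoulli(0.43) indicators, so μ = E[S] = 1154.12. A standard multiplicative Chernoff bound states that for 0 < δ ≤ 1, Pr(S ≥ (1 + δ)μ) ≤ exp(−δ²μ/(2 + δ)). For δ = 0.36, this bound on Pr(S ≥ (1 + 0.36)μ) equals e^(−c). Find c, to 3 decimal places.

63.379

c = δ²μ/(2 + δ) = 0.36²·1154.12/(2 + 0.36) = 63.3788.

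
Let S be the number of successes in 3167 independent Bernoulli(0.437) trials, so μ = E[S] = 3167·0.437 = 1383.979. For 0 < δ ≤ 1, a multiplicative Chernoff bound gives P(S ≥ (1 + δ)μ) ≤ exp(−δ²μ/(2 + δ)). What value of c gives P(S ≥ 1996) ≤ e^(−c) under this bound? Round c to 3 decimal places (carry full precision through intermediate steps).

110.820

Write 1996 = (1 + δ)μ, so δ = 1996/1383.979 − 1 = 0.4422184…
Then the exponent is δ²μ/(2 + δ) = (1996 − μ)² / (μ·(2 + δ)) = 110.820128.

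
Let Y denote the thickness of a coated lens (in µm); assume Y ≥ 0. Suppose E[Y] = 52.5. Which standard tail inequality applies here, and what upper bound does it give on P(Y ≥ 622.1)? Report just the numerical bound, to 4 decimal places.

Only the mean of a non-negative variable is known, so Markov's inequality is the applicable tail bound.
Markov's inequality: for a non-negative random variable, P(Y ≥ a) ≤ E[Y]/a.
Here E[Y] = 52.5 and a = 622.1, so the bound is 52.5/622.1 = 0.0844.

0.0844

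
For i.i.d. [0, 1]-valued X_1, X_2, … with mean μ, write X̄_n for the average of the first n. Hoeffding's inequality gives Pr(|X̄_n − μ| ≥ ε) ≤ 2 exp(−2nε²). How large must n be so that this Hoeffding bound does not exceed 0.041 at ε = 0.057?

599

Require 2·exp(−2nε²) ≤ 0.041, i.e. 2nε² ≥ ln(2/0.041) = 3.887330.
So n ≥ 3.887330 / (2·0.057²) = 598.235.
The smallest integer n is 599.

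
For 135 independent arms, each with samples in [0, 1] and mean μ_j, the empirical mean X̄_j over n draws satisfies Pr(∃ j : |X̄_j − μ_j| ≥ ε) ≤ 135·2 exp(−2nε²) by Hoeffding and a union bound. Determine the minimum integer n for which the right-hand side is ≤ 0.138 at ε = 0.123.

251

Need 2·135·exp(−2nε²) ≤ 0.138, i.e. exp(−2nε²) ≤ 0.138/270.
So 2nε² ≥ ln(270/0.138) = 7.578924.
Hence n ≥ 7.578924/(2·0.123²) = 250.477.
The smallest integer n is 251.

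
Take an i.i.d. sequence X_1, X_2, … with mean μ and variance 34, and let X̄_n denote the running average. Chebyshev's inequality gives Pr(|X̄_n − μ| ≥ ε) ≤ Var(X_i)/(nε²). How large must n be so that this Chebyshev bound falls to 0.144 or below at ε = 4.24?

14

Require 34/(n·4.24²) ≤ 0.144, i.e. n ≥ 34/(0.144·4.24²) = 13.134.
The smallest integer n is 14.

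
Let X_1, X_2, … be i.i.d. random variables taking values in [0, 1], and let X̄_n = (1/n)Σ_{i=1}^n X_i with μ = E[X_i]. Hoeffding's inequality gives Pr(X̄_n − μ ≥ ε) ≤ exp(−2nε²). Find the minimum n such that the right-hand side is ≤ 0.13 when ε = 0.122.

Require exp(−2nε²) ≤ 0.13, i.e. 2nε² ≥ ln(1/0.13) = 2.040221.
So n ≥ 2.040221 / (2·0.122²) = 68.537.
The smallest integer n is 69.

69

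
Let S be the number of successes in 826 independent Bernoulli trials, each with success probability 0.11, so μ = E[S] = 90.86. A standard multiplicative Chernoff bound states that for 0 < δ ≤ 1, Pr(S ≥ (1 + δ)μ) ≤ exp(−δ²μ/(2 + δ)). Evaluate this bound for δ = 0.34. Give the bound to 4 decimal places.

Exponent = δ²μ/(2 + δ) = 0.34²·90.86/2.34 = 4.4886.
Bound = exp(−4.4886) = 0.01124.

0.0112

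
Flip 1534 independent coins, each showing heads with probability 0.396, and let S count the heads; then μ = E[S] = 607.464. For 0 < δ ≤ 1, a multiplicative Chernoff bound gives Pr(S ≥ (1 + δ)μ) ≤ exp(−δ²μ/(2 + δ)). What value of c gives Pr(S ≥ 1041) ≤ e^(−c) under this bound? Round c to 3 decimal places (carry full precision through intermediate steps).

Write 1041 = (1 + δ)μ, so δ = 1041/607.464 − 1 = 0.7136818…
Then the exponent is δ²μ/(2 + δ) = (1041 − μ)² / (μ·(2 + δ)) = 114.017330.

114.017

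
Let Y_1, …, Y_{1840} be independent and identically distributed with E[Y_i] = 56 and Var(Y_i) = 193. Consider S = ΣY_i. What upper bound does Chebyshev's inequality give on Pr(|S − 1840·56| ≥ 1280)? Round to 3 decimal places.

0.217

Var(S) = n·Var(Y_i) = 1840·193 = 355120.
Chebyshev: Pr(|S − 1840·56| ≥ 1280) ≤ Var(S)/1280² = 355120/1638400 = 0.2167.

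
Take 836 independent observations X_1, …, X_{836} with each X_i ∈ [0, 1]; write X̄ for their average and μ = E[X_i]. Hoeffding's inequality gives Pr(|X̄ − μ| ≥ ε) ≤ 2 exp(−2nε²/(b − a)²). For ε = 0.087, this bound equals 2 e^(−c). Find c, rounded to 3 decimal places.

c = 2nε²/(b − a)² = 2·836·0.087² / 1² = 12.6554.

12.655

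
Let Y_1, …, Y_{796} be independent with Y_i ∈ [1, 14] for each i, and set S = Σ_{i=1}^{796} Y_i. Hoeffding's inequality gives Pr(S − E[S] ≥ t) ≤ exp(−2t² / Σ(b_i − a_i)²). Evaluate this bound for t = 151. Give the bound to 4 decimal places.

0.7125

Σ(b_i − a_i)² = 796·(13)² = 134524.
Exponent = 2·151²/134524 = 0.3390.
Bound = exp(−0.3390) = 0.71249.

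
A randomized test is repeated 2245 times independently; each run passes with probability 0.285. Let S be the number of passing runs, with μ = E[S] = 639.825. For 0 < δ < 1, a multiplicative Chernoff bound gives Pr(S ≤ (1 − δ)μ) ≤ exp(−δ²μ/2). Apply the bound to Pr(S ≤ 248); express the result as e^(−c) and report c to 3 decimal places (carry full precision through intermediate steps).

119.976

Write 248 = (1 − δ)μ, so δ = 1 − 248/639.825 = 0.612394…
Then the exponent is δ²μ/2 = (μ − 248)²/(2μ) = 119.975642.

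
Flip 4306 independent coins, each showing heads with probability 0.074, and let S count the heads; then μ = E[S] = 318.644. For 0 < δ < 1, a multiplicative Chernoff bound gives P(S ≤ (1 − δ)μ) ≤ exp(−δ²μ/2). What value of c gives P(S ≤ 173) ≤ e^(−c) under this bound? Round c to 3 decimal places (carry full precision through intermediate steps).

Write 173 = (1 − δ)μ, so δ = 1 − 173/318.644 = 0.4570744…
Then the exponent is δ²μ/2 = (μ − 173)²/(2μ) = 33.285069.

33.285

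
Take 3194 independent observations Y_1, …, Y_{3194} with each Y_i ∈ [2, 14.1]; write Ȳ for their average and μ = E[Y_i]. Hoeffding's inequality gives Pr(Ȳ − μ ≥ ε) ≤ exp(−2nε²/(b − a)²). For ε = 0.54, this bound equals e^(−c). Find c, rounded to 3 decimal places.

12.723

c = 2nε²/(b − a)² = 2·3194·0.54² / 12.1² = 12.7228.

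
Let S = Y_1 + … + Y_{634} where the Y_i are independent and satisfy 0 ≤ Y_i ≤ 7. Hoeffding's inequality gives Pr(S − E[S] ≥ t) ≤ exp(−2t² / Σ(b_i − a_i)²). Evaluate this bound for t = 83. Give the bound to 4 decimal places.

0.6418

Σ(b_i − a_i)² = 634·(7)² = 31066.
Exponent = 2·83²/31066 = 0.4435.
Bound = exp(−0.4435) = 0.64178.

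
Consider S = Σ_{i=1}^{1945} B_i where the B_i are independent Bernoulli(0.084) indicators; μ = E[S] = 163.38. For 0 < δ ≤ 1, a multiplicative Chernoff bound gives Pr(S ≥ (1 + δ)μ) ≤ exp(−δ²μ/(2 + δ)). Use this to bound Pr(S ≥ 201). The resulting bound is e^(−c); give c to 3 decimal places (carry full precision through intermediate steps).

Write 201 = (1 + δ)μ, so δ = 201/163.38 − 1 = 0.2302607…
Then the exponent is δ²μ/(2 + δ) = (201 − μ)² / (μ·(2 + δ)) = 3.884034.

3.884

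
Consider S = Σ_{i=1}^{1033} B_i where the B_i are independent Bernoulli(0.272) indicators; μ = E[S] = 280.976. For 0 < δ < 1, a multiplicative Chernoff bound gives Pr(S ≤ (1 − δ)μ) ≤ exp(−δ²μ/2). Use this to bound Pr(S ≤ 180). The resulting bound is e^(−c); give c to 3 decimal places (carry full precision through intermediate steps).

18.144

Write 180 = (1 − δ)μ, so δ = 1 − 180/280.976 = 0.3593759…
Then the exponent is δ²μ/2 = (μ − 180)²/(2μ) = 18.144170.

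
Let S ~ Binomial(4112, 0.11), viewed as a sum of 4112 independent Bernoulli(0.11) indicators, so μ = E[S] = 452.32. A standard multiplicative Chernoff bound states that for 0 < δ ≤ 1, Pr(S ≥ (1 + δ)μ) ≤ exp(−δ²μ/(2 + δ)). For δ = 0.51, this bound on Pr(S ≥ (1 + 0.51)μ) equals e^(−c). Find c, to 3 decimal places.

46.872

c = δ²μ/(2 + δ) = 0.51²·452.32/(2 + 0.51) = 46.8719.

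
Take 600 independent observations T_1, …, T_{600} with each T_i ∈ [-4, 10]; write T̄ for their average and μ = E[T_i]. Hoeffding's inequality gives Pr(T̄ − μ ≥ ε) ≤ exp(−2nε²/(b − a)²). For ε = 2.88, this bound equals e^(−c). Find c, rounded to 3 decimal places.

c = 2nε²/(b − a)² = 2·600·2.88² / 14² = 50.7820.

50.782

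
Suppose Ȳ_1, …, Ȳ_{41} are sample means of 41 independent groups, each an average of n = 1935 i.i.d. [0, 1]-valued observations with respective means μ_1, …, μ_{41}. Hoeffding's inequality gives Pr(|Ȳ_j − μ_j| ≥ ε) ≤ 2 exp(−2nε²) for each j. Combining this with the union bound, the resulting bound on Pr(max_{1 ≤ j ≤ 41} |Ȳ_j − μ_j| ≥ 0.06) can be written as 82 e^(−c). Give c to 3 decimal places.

13.932

Union bound over the 41 events: Pr(max_{1 ≤ j ≤ 41} |Ȳ_j − μ_j| ≥ 0.06) ≤ 41·2·exp(−2nε²) = 82 exp(−2·1935·0.06²).
So c = 2·1935·0.06² = 13.9320.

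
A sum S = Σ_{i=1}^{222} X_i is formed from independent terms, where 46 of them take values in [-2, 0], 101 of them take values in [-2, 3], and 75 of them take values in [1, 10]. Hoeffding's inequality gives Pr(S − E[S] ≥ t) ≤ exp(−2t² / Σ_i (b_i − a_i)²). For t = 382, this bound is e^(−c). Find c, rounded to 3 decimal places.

Σ(b_i − a_i)² = 46·2² + 101·5² + 75·9² = 8784.
c = 2t² / 8784 = 2·382² / 8784 = 33.2250.

33.225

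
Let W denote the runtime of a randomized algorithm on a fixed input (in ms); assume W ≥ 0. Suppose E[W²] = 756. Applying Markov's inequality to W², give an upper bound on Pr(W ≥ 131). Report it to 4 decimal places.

0.0441

Since W ≥ 0, the event {W ≥ 131} is the same as {W² ≥ 17161}.
Markov's inequality applied to W² gives Pr(W² ≥ 17161) ≤ E[W²]/17161 = 756/17161 = 0.0441.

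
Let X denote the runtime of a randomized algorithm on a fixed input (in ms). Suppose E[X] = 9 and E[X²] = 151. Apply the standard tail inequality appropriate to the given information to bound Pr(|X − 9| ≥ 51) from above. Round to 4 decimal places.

The first two moments determine the variance, so Chebyshev's inequality is the sharpest standard bound available.
Var(X) = E[X²] − (E[X])² = 151 − 81 = 70.
Chebyshev's inequality: Pr(|X − μ| ≥ t) ≤ Var(X)/t² = 70/2601 = 0.0269.

0.0269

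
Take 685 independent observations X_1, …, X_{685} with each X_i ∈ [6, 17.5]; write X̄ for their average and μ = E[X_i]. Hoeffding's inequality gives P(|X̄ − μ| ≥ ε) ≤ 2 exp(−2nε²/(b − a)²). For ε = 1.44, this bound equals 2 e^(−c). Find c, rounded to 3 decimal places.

c = 2nε²/(b − a)² = 2·685·1.44² / 11.5² = 21.4808.

21.481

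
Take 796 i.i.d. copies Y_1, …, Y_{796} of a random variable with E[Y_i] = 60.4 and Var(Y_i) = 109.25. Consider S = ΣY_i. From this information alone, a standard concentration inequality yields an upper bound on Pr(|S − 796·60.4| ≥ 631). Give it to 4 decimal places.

0.2184

With mean and variance of each term known, Chebyshev's inequality bounds the deviation of the sum (or sample mean).
Var(S) = n·Var(Y_i) = 796·109.25 = 86963.
Chebyshev: Pr(|S − 796·60.4| ≥ 631) ≤ Var(S)/631² = 86963/398161 = 0.2184.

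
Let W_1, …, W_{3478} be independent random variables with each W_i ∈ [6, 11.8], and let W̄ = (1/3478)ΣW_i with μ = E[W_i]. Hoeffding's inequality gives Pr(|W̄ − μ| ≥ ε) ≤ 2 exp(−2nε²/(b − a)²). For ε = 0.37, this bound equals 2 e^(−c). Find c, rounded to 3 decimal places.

28.308

c = 2nε²/(b − a)² = 2·3478·0.37² / 5.8² = 28.3079.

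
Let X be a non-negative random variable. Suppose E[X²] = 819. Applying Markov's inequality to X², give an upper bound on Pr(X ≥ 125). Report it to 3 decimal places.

0.052

Since X ≥ 0, the event {X ≥ 125} is the same as {X² ≥ 15625}.
Markov's inequality applied to X² gives Pr(X² ≥ 15625) ≤ E[X²]/15625 = 819/15625 = 0.0524.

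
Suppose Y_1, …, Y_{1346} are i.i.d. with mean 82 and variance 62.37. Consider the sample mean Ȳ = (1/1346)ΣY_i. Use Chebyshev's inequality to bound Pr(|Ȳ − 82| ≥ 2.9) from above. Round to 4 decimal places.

Var(Ȳ) = Var(Y_i)/n = 62.37/1346 = 0.046337.
Chebyshev: Pr(|Ȳ − 82| ≥ 2.9) ≤ Var(Ȳ)/(2.9)² = 62.37/(1346·2.9²) = 0.0055.

0.0055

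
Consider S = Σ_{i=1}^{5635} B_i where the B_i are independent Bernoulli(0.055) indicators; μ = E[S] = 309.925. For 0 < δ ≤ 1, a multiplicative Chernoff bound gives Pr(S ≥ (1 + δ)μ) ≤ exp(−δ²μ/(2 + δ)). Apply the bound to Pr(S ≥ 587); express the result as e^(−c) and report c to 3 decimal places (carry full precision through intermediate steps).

Write 587 = (1 + δ)μ, so δ = 587/309.925 − 1 = 0.8940066…
Then the exponent is δ²μ/(2 + δ) = (587 − μ)² / (μ·(2 + δ)) = 85.593060.

85.593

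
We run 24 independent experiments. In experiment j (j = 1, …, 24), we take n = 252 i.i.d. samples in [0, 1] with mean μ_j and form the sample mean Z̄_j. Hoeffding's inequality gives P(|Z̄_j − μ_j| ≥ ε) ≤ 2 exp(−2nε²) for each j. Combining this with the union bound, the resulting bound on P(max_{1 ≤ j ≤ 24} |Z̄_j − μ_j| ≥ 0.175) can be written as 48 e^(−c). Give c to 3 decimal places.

Union bound over the 24 events: P(max_{1 ≤ j ≤ 24} |Z̄_j − μ_j| ≥ 0.175) ≤ 24·2·exp(−2nε²) = 48 exp(−2·252·0.175²).
So c = 2·252·0.175² = 15.4350.

15.435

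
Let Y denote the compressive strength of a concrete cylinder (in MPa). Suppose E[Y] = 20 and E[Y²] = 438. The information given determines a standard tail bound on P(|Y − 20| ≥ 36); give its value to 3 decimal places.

The first two moments determine the variance, so Chebyshev's inequality is the sharpest standard bound available.
Var(Y) = E[Y²] − (E[Y])² = 438 − 400 = 38.
Chebyshev's inequality: P(|Y − μ| ≥ t) ≤ Var(Y)/t² = 38/1296 = 0.0293.

0.029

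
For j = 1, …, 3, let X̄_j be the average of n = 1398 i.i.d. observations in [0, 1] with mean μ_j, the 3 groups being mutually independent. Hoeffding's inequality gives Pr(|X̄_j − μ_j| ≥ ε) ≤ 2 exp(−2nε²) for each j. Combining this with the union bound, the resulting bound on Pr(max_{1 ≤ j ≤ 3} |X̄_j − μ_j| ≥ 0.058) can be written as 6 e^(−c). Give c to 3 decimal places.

9.406

Union bound over the 3 events: Pr(max_{1 ≤ j ≤ 3} |X̄_j − μ_j| ≥ 0.058) ≤ 3·2·exp(−2nε²) = 6 exp(−2·1398·0.058²).
So c = 2·1398·0.058² = 9.4057.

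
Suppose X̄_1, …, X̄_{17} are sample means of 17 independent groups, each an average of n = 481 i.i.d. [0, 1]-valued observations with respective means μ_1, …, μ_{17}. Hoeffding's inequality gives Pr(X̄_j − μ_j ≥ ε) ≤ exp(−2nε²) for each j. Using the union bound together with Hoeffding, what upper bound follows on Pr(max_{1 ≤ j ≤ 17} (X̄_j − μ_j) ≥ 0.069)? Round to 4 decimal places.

0.1743

Per-experiment Hoeffding bound: exp(−2·481·0.069²) = exp(−4.58008) = 0.010254.
Union bound over 17 events: 17·0.010254 = 0.17432.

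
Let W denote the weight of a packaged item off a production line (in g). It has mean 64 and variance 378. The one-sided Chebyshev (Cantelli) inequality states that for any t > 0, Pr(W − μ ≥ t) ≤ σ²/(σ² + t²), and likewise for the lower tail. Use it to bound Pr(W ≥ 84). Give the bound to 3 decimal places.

0.486

Here σ² = 378 and t = 20, so σ² + t² = 778.
Cantelli's bound: 378/778 = 0.4859.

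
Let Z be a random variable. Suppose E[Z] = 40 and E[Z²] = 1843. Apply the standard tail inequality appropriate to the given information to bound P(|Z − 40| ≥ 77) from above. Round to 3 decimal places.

0.041

The first two moments determine the variance, so Chebyshev's inequality is the sharpest standard bound available.
Var(Z) = E[Z²] − (E[Z])² = 1843 − 1600 = 243.
Chebyshev's inequality: P(|Z − μ| ≥ t) ≤ Var(Z)/t² = 243/5929 = 0.0410.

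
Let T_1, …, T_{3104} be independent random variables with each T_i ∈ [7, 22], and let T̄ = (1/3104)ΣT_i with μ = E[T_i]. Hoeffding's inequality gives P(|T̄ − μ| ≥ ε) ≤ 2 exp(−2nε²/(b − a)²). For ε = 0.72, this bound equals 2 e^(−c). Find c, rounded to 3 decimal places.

14.303

c = 2nε²/(b − a)² = 2·3104·0.72² / 15² = 14.3032.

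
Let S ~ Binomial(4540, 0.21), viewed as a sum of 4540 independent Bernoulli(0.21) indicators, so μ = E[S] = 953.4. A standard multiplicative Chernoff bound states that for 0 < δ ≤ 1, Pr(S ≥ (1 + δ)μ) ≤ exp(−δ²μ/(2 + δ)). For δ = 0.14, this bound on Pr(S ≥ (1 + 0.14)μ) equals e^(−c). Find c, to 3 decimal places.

c = δ²μ/(2 + δ) = 0.14²·953.4/(2 + 0.14) = 8.7321.

8.732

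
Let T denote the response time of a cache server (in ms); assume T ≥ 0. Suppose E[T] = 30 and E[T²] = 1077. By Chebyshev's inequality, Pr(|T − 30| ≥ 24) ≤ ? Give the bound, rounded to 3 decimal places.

Var(T) = E[T²] − (E[T])² = 1077 − 900 = 177.
Chebyshev's inequality: Pr(|T − μ| ≥ t) ≤ Var(T)/t² = 177/576 = 0.3073.

0.307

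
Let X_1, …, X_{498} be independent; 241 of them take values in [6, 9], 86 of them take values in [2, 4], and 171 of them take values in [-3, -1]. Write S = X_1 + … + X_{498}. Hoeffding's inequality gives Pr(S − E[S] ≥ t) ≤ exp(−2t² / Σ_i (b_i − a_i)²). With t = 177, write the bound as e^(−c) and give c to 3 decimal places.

19.599

Σ(b_i − a_i)² = 241·3² + 86·2² + 171·2² = 3197.
c = 2t² / 3197 = 2·177² / 3197 = 19.5990.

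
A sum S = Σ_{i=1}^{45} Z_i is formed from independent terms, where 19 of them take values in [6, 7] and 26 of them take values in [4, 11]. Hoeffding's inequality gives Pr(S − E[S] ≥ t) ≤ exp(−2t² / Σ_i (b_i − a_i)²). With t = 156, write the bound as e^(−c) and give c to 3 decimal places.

37.643

Σ(b_i − a_i)² = 19·1² + 26·7² = 1293.
c = 2t² / 1293 = 2·156² / 1293 = 37.6427.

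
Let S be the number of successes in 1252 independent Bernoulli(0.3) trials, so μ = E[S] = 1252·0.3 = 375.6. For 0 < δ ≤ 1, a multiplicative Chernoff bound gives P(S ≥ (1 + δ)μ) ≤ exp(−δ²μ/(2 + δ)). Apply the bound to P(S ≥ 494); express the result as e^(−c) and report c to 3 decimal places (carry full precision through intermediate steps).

Write 494 = (1 + δ)μ, so δ = 494/375.6 − 1 = 0.315229…
Then the exponent is δ²μ/(2 + δ) = (494 − μ)² / (μ·(2 + δ)) = 16.120699.

16.121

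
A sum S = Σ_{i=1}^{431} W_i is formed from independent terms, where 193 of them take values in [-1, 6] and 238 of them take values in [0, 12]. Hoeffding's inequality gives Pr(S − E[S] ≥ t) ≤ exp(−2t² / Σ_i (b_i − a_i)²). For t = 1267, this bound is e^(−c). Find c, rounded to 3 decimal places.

73.420

Σ(b_i − a_i)² = 193·7² + 238·12² = 43729.
c = 2t² / 43729 = 2·1267² / 43729 = 73.4199.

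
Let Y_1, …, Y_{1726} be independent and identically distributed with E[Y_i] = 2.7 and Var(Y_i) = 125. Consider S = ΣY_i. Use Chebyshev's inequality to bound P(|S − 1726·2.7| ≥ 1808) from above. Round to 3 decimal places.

0.066

Var(S) = n·Var(Y_i) = 1726·125 = 215750.
Chebyshev: P(|S − 1726·2.7| ≥ 1808) ≤ Var(S)/1808² = 215750/3268864 = 0.0660.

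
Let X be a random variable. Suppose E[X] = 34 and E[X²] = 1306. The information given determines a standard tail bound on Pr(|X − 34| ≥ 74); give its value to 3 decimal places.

The first two moments determine the variance, so Chebyshev's inequality is the sharpest standard bound available.
Var(X) = E[X²] − (E[X])² = 1306 − 1156 = 150.
Chebyshev's inequality: Pr(|X − μ| ≥ t) ≤ Var(X)/t² = 150/5476 = 0.0274.

0.027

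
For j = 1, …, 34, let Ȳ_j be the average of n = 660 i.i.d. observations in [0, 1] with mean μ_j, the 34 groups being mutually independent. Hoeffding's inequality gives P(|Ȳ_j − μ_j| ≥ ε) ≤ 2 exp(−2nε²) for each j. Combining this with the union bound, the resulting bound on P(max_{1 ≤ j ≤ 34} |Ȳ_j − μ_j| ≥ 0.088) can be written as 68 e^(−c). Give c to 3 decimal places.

10.222

Union bound over the 34 events: P(max_{1 ≤ j ≤ 34} |Ȳ_j − μ_j| ≥ 0.088) ≤ 34·2·exp(−2nε²) = 68 exp(−2·660·0.088²).
So c = 2·660·0.088² = 10.2221.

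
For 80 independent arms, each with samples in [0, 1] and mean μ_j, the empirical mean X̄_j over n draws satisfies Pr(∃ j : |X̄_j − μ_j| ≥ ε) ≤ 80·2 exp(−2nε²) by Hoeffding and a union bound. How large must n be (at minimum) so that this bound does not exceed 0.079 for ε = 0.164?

142

Need 2·80·exp(−2nε²) ≤ 0.079, i.e. exp(−2nε²) ≤ 0.079/160.
So 2nε² ≥ ln(160/0.079) = 7.613481.
Hence n ≥ 7.613481/(2·0.164²) = 141.536.
The smallest integer n is 142.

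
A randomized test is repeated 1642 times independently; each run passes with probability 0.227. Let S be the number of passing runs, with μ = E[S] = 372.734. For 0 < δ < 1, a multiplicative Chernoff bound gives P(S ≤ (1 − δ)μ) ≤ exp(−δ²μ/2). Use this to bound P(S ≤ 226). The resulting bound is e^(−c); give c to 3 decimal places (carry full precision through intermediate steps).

28.882

Write 226 = (1 − δ)μ, so δ = 1 − 226/372.734 = 0.3936695…
Then the exponent is δ²μ/2 = (μ − 226)²/(2μ) = 28.882349.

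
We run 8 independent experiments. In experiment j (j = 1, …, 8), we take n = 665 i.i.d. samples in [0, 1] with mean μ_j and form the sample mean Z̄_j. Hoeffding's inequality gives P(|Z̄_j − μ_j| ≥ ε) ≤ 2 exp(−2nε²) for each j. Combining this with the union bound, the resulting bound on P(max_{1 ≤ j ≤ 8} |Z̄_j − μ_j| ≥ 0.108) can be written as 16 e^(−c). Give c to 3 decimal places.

15.513

Union bound over the 8 events: P(max_{1 ≤ j ≤ 8} |Z̄_j − μ_j| ≥ 0.108) ≤ 8·2·exp(−2nε²) = 16 exp(−2·665·0.108²).
So c = 2·665·0.108² = 15.5131.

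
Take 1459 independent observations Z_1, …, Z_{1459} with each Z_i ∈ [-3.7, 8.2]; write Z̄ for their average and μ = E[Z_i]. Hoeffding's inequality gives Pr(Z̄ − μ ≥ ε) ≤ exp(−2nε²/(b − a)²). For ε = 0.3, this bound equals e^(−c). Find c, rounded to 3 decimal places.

1.855

c = 2nε²/(b − a)² = 2·1459·0.3² / 11.9² = 1.8545.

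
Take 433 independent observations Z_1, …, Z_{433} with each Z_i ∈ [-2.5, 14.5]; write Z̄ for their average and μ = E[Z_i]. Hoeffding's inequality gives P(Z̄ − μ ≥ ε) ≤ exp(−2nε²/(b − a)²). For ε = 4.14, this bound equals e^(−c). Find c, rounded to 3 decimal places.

51.359

c = 2nε²/(b − a)² = 2·433·4.14² / 17² = 51.3595.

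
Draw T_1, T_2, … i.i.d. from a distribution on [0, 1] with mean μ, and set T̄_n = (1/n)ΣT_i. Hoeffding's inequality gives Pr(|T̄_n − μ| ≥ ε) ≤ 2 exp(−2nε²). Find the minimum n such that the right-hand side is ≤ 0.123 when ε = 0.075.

248

Require 2·exp(−2nε²) ≤ 0.123, i.e. 2nε² ≥ ln(2/0.123) = 2.788718.
So n ≥ 2.788718 / (2·0.075²) = 247.886.
The smallest integer n is 248.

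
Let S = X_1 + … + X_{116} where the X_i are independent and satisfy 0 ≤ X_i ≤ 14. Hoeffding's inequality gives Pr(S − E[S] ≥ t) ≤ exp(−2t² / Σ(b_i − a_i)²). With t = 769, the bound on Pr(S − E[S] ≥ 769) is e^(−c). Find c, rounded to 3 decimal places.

Σ(b_i − a_i)² = 116·(14)² = 22736.
c = 2t²/22736 = 2·769²/22736 = 52.0198.

52.020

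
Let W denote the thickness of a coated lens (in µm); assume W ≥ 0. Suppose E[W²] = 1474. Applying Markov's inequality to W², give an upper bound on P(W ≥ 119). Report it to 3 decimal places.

0.104

Since W ≥ 0, the event {W ≥ 119} is the same as {W² ≥ 14161}.
Markov's inequality applied to W² gives P(W² ≥ 14161) ≤ E[W²]/14161 = 1474/14161 = 0.1041.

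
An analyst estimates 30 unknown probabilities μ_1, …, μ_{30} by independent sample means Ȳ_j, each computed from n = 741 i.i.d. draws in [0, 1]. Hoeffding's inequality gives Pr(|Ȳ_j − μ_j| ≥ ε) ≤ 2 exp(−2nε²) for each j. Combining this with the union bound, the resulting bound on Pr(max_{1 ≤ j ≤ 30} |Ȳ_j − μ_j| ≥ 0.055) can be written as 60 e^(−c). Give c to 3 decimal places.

Union bound over the 30 events: Pr(max_{1 ≤ j ≤ 30} |Ȳ_j − μ_j| ≥ 0.055) ≤ 30·2·exp(−2nε²) = 60 exp(−2·741·0.055²).
So c = 2·741·0.055² = 4.4831.

4.483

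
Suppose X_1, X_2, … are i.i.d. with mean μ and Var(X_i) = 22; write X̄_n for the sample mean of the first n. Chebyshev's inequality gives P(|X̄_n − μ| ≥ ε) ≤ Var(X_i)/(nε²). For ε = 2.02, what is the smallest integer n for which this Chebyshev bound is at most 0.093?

Require 22/(n·2.02²) ≤ 0.093, i.e. n ≥ 22/(0.093·2.02²) = 57.974.
The smallest integer n is 58.

58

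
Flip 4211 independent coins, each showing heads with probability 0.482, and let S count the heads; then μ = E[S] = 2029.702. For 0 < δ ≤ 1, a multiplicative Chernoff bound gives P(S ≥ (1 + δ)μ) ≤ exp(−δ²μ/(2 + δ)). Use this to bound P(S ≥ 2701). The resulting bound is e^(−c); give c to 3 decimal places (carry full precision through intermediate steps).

Write 2701 = (1 + δ)μ, so δ = 2701/2029.702 − 1 = 0.3307372…
Then the exponent is δ²μ/(2 + δ) = (2701 − μ)² / (μ·(2 + δ)) = 95.258802.

95.259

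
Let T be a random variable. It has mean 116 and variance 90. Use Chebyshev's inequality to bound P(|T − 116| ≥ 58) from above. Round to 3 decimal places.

Chebyshev: P(|T − μ| ≥ t) ≤ Var(T)/t².
Bound = 90 / 3364 = 0.0268.

0.027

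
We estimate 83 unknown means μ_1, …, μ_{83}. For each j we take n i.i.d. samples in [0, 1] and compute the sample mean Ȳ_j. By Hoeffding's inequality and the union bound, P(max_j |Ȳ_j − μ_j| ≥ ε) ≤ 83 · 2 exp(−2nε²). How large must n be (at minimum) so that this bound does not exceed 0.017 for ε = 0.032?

Need 2·83·exp(−2nε²) ≤ 0.017, i.e. exp(−2nε²) ≤ 0.017/166.
So 2nε² ≥ ln(166/0.017) = 9.186530.
Hence n ≥ 9.186530/(2·0.032²) = 4485.610.
The smallest integer n is 4486.

4486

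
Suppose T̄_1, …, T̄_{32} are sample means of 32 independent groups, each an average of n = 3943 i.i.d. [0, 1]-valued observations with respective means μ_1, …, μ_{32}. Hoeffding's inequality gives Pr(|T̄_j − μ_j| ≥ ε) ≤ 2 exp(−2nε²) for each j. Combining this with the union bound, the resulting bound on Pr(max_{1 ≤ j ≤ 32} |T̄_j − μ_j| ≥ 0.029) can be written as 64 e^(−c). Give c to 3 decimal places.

Union bound over the 32 events: Pr(max_{1 ≤ j ≤ 32} |T̄_j − μ_j| ≥ 0.029) ≤ 32·2·exp(−2nε²) = 64 exp(−2·3943·0.029²).
So c = 2·3943·0.029² = 6.6321.

6.632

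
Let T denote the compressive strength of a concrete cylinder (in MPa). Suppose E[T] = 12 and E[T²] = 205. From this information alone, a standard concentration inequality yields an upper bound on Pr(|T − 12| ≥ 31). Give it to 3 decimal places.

The first two moments determine the variance, so Chebyshev's inequality is the sharpest standard bound available.
Var(T) = E[T²] − (E[T])² = 205 − 144 = 61.
Chebyshev's inequality: Pr(|T − μ| ≥ t) ≤ Var(T)/t² = 61/961 = 0.0635.

0.063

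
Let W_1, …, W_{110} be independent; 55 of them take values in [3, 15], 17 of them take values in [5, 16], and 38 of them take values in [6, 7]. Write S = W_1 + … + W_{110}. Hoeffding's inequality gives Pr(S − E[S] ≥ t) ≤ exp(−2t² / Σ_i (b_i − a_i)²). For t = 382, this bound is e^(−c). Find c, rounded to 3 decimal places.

Σ(b_i − a_i)² = 55·12² + 17·11² + 38·1² = 10015.
c = 2t² / 10015 = 2·382² / 10015 = 29.1411.

29.141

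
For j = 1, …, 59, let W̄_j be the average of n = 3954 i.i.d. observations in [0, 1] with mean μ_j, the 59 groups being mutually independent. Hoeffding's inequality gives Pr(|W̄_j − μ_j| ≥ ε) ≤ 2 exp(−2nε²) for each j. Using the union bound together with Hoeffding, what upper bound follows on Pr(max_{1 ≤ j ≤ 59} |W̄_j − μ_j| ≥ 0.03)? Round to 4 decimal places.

Per-experiment Hoeffding bound: 2·exp(−2·3954·0.03²) = 2·exp(−7.11720) = 0.0016221.
Union bound over 59 events: 59·0.0016221 = 0.09570.

0.0957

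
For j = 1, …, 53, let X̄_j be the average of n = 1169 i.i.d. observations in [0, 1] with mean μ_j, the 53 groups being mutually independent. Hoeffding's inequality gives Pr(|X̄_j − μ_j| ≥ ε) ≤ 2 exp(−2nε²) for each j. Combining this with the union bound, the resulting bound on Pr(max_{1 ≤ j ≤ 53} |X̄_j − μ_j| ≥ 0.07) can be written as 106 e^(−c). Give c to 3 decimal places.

Union bound over the 53 events: Pr(max_{1 ≤ j ≤ 53} |X̄_j − μ_j| ≥ 0.07) ≤ 53·2·exp(−2nε²) = 106 exp(−2·1169·0.07²).
So c = 2·1169·0.07² = 11.4562.

11.456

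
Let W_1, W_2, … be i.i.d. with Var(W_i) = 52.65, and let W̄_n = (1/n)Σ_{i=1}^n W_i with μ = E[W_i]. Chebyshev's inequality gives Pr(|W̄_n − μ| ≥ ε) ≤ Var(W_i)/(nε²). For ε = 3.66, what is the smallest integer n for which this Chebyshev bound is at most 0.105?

38

Require 52.65/(n·3.66²) ≤ 0.105, i.e. n ≥ 52.65/(0.105·3.66²) = 37.432.
The smallest integer n is 38.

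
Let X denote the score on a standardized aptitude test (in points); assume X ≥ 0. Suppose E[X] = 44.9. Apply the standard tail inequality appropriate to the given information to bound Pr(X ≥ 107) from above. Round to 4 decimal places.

Only the mean of a non-negative variable is known, so Markov's inequality is the applicable tail bound.
Markov's inequality: for a non-negative random variable, Pr(X ≥ a) ≤ E[X]/a.
Here E[X] = 44.9 and a = 107, so the bound is 44.9/107 = 0.4196.

0.4196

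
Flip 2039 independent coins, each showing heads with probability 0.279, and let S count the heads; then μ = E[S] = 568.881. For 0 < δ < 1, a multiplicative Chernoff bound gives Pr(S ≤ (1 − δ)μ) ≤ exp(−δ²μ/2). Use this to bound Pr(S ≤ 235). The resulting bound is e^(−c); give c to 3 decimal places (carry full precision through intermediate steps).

97.979

Write 235 = (1 − δ)μ, so δ = 1 − 235/568.881 = 0.5869083…
Then the exponent is δ²μ/2 = (μ − 235)²/(2μ) = 97.978771.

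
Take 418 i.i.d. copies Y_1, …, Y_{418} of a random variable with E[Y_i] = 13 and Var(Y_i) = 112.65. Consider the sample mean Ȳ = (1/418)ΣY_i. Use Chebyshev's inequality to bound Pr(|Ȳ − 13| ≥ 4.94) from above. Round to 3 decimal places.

Var(Ȳ) = Var(Y_i)/n = 112.65/418 = 0.2695.
Chebyshev: Pr(|Ȳ − 13| ≥ 4.94) ≤ Var(Ȳ)/(4.94)² = 112.65/(418·4.94²) = 0.0110.

0.011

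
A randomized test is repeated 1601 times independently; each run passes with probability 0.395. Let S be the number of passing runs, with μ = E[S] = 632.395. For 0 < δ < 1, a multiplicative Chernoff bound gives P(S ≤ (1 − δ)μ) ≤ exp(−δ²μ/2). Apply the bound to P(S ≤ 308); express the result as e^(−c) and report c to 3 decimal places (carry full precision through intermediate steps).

83.201

Write 308 = (1 − δ)μ, so δ = 1 − 308/632.395 = 0.5129626…
Then the exponent is δ²μ/2 = (μ − 308)²/(2μ) = 83.201256.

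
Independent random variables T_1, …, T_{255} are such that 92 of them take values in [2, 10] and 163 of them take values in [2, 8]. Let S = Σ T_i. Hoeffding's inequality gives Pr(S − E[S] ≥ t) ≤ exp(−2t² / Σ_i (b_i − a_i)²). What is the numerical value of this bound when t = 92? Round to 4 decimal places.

0.2369

Σ(b_i − a_i)² = 92·8² + 163·6² = 11756.
Exponent = 2·92² / 11756 = 1.43995.
Bound = exp(−1.43995) = 0.23694.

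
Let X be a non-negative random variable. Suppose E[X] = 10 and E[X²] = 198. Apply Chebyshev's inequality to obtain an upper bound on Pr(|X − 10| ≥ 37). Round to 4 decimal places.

Var(X) = E[X²] − (E[X])² = 198 − 100 = 98.
Chebyshev's inequality: Pr(|X − μ| ≥ t) ≤ Var(X)/t² = 98/1369 = 0.0716.

0.0716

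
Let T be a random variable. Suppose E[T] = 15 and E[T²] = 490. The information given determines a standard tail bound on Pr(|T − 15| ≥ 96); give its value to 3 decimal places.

0.029

The first two moments determine the variance, so Chebyshev's inequality is the sharpest standard bound available.
Var(T) = E[T²] − (E[T])² = 490 − 225 = 265.
Chebyshev's inequality: Pr(|T − μ| ≥ t) ≤ Var(T)/t² = 265/9216 = 0.0288.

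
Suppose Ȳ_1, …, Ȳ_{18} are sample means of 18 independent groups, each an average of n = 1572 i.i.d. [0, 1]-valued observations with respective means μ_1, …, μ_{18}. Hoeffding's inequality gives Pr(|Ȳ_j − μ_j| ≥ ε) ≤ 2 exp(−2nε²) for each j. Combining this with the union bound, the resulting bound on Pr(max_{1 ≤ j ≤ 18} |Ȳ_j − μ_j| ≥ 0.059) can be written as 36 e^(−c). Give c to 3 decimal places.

Union bound over the 18 events: Pr(max_{1 ≤ j ≤ 18} |Ȳ_j − μ_j| ≥ 0.059) ≤ 18·2·exp(−2nε²) = 36 exp(−2·1572·0.059²).
So c = 2·1572·0.059² = 10.9443.

10.944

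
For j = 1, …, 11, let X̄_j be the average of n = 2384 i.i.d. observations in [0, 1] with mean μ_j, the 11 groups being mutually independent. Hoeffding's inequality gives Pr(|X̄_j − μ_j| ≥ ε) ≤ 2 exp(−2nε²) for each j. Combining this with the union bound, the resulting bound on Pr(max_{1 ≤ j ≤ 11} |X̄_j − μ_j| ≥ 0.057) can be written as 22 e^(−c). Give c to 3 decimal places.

Union bound over the 11 events: Pr(max_{1 ≤ j ≤ 11} |X̄_j − μ_j| ≥ 0.057) ≤ 11·2·exp(−2nε²) = 22 exp(−2·2384·0.057²).
So c = 2·2384·0.057² = 15.4912.

15.491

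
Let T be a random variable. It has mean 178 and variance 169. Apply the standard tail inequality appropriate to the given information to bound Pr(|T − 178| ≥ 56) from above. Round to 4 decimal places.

0.0539

Mean and variance are known, so Chebyshev's inequality applies.
Chebyshev: Pr(|T − μ| ≥ t) ≤ Var(T)/t².
Bound = 169 / 3136 = 0.0539.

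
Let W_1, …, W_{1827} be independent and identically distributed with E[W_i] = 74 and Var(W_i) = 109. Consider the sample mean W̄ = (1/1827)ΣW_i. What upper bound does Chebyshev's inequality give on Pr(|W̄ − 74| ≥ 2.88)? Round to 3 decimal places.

Var(W̄) = Var(W_i)/n = 109/1827 = 0.059661.
Chebyshev: Pr(|W̄ − 74| ≥ 2.88) ≤ Var(W̄)/(2.88)² = 109/(1827·2.88²) = 0.0072.

0.007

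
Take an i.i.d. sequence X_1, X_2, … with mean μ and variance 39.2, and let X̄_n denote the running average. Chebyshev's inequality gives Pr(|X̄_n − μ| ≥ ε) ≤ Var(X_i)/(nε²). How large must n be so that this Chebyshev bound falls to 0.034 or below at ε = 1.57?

Require 39.2/(n·1.57²) ≤ 0.034, i.e. n ≥ 39.2/(0.034·1.57²) = 467.744.
The smallest integer n is 468.

468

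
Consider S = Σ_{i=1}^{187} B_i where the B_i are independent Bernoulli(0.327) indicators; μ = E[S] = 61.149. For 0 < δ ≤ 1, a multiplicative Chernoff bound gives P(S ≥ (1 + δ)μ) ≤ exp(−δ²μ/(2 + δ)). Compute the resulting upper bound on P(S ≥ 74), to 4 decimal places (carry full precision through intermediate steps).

0.2946

Write 74 = (1 + δ)μ, so δ = 74/61.149 − 1 = 0.2101588…
Then the exponent is δ²μ/(2 + δ) = (74 − μ)² / (μ·(2 + δ)) = 1.221971.
Bound = exp(−1.221971) = 0.29465.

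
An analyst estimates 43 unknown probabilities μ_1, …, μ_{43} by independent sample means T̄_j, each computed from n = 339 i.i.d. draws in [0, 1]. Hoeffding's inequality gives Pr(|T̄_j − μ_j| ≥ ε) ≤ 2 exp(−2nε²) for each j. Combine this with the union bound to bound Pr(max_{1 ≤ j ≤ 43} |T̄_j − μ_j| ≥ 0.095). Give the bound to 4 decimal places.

0.1893

Per-experiment Hoeffding bound: 2·exp(−2·339·0.095²) = 2·exp(−6.11895) = 0.0044015.
Union bound over 43 events: 43·0.0044015 = 0.18927.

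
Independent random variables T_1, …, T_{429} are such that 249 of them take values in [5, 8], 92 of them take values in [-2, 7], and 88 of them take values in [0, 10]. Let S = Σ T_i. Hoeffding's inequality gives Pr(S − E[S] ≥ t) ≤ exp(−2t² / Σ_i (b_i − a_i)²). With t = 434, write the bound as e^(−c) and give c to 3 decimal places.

20.371

Σ(b_i − a_i)² = 249·3² + 92·9² + 88·10² = 18493.
c = 2t² / 18493 = 2·434² / 18493 = 20.3705.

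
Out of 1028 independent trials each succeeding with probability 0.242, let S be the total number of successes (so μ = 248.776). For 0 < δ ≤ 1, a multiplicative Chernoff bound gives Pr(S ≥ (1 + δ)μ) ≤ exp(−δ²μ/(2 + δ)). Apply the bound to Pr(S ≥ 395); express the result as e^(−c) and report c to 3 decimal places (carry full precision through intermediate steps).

33.213

Write 395 = (1 + δ)μ, so δ = 395/248.776 − 1 = 0.5877737…
Then the exponent is δ²μ/(2 + δ) = (395 − μ)² / (μ·(2 + δ)) = 33.212574.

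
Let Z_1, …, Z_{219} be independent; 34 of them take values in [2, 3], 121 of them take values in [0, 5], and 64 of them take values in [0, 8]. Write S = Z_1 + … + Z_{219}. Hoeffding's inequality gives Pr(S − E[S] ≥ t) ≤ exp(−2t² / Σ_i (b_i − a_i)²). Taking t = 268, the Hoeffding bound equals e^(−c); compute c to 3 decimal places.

Σ(b_i − a_i)² = 34·1² + 121·5² + 64·8² = 7155.
c = 2t² / 7155 = 2·268² / 7155 = 20.0766.

20.077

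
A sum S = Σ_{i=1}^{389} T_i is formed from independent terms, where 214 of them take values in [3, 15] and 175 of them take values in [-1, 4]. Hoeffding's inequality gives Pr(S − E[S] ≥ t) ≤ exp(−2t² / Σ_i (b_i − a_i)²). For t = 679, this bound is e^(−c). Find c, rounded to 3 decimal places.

26.202

Σ(b_i − a_i)² = 214·12² + 175·5² = 35191.
c = 2t² / 35191 = 2·679² / 35191 = 26.2022.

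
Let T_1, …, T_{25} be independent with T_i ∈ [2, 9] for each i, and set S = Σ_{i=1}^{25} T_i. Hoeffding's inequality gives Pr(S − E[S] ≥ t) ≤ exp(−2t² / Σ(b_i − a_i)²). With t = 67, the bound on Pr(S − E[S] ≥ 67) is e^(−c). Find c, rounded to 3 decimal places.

7.329

Σ(b_i − a_i)² = 25·(7)² = 1225.
c = 2t²/1225 = 2·67²/1225 = 7.3290.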